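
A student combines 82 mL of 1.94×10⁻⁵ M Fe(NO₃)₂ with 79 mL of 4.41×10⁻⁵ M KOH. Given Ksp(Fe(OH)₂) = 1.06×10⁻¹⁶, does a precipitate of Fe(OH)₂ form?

Yes

Total volume after mixing = 82 + 79 = 161 mL.
[Fe²⁺] = (1.94×10⁻⁵)(82)/161 = 9.88×10⁻⁶ M
[OH⁻] = (4.41×10⁻⁵)(79)/161 = 2.16×10⁻⁵ M
Q = [Fe²⁺][OH⁻]^2 = 4.63×10⁻¹⁵
Because Q > Ksp (4.63×10⁻¹⁵ vs 1.06×10⁻¹⁶), a precipitate of Fe(OH)₂ forms.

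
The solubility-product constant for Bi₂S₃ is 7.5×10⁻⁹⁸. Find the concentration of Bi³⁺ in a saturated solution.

2.9×10⁻²⁰ M

Bi₂S₃(s) ⇌ 2 Bi³⁺(aq) + 3 S²⁻(aq)
For each mole of Bi₂S₃ that dissolves per liter, [Bi³⁺] = 2s and [S²⁻] = 3s; let s denote this solubility.
Ksp = [Bi³⁺]^2[S²⁻]^3 = (2s)^2 · (3s)^3 = 108s^5 = 7.5×10⁻⁹⁸
s = 1.5×10⁻²⁰ M
[Bi³⁺] = 2s = 2.9×10⁻²⁰ M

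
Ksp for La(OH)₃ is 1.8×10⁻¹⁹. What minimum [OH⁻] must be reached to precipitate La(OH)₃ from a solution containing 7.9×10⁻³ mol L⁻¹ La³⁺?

2.8×10⁻⁶ M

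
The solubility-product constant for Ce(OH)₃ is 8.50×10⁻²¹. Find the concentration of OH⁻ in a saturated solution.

Ce(OH)₃(s) ⇌ Ce³⁺(aq) + 3 OH⁻(aq)
For each mole of Ce(OH)₃ that dissolves per liter, [Ce³⁺] = s and [OH⁻] = 3s; let s denote this solubility.
Ksp = [Ce³⁺][OH⁻]^3 = s · (3s)^3 = 27s^4 = 8.50×10⁻²¹
s = 4.21×10⁻⁶ mol/L
[OH⁻] = 3s = 1.26×10⁻⁵ mol/L

1.26×10⁻⁵ M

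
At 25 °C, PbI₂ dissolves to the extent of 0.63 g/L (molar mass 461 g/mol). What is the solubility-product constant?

Molar solubility s = (0.63 g/L) / (461 g/mol) = 1.367×10⁻³ mol/L
PbI₂(s) ⇌ Pb²⁺(aq) + 2 I⁻(aq)
Call the molar solubility s, so that [Pb²⁺] = s and [I⁻] = 2s.
Ksp = [Pb²⁺][I⁻]^2 = s · (2s)^2 = 4s^3
Ksp = 4 × (1.367×10⁻³)^3 = 1.0×10⁻⁸

Ksp = 1.0×10⁻⁸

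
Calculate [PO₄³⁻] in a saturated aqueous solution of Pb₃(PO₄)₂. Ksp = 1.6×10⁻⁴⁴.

Pb₃(PO₄)₂(s) ⇌ 3 Pb²⁺(aq) + 2 PO₄³⁻(aq)
Call the molar solubility s, so that [Pb²⁺] = 3s and [PO₄³⁻] = 2s.
Ksp = [Pb²⁺]^3[PO₄³⁻]^2 = (3s)^3 · (2s)^2 = 108s^5 = 1.6×10⁻⁴⁴
s = 6.8×10⁻¹⁰ M
[PO₄³⁻] = 2s = 1.4×10⁻⁹ M

1.4×10⁻⁹ M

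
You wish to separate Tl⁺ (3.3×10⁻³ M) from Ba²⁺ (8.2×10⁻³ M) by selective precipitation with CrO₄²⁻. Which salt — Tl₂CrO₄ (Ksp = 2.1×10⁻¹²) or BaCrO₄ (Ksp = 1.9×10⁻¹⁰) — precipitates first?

BaCrO₄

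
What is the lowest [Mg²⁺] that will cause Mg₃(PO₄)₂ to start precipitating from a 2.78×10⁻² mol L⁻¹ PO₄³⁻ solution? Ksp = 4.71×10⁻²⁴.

A salt starts to precipitate once the ion product Q reaches its Ksp.
Mg₃(PO₄)₂(s) ⇌ 3 Mg²⁺(aq) + 2 PO₄³⁻(aq)
Ksp = [Mg²⁺]^3[PO₄³⁻]^2 = [Mg²⁺]^3(2.78×10⁻²)^2
[Mg²⁺]^3 = 4.71×10⁻²⁴ / (2.78×10⁻²)^2 = 6.09×10⁻²¹
[Mg²⁺] = 1.83×10⁻⁷ mol L⁻¹

1.83×10⁻⁷ M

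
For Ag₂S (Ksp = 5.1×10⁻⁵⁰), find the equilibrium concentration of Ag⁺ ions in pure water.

Ag₂S(s) ⇌ 2 Ag⁺(aq) + S²⁻(aq)
For each mole of Ag₂S that dissolves per liter, [Ag⁺] = 2s and [S²⁻] = s; let s denote this solubility.
Ksp = [Ag⁺]^2[S²⁻] = (2s)^2 · s = 4s^3 = 5.1×10⁻⁵⁰
s = 2.3×10⁻¹⁷ mol L⁻¹
[Ag⁺] = 2s = 4.7×10⁻¹⁷ mol L⁻¹

4.7×10⁻¹⁷ M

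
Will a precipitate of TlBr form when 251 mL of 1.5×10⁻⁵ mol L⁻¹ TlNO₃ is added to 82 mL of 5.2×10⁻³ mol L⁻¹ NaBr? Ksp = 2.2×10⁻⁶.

After mixing, V = 251 mL + 82 mL = 333 mL.
[Tl⁺] = (1.5×10⁻⁵)(251)/333 = 1.1×10⁻⁵ mol L⁻¹
[Br⁻] = (5.2×10⁻³)(82)/333 = 1.3×10⁻³ mol L⁻¹
Q = [Tl⁺][Br⁻] = 1.4×10⁻⁸
Q < Ksp (1.4×10⁻⁸ vs 2.2×10⁻⁶); the solution remains unsaturated and no precipitate forms.

No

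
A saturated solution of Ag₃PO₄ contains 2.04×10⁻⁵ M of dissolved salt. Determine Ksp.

Ksp = 4.68×10⁻¹⁸

Ag₃PO₄(s) ⇌ 3 Ag⁺(aq) + PO₄³⁻(aq)
With molar solubility s: [Ag⁺] = 3s, [PO₄³⁻] = s.
Ksp = [Ag⁺]^3[PO₄³⁻] = (3s)^3 · s = 27s^4
Ksp = 27 × (2.04×10⁻⁵)^4 = 4.68×10⁻¹⁸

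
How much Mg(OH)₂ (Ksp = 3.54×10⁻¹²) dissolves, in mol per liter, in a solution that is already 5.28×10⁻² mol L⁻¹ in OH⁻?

1.27×10⁻⁹ M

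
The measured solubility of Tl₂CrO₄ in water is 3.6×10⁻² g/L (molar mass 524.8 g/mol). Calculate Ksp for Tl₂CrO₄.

Ksp = 1.3×10⁻¹²

s = (3.6×10⁻² g L⁻¹)/(524.8 g mol⁻¹) = 6.860×10⁻⁵ M
Tl₂CrO₄(s) ⇌ 2 Tl⁺(aq) + CrO₄²⁻(aq)
For each mole of Tl₂CrO₄ that dissolves per liter, [Tl⁺] = 2s and [CrO₄²⁻] = s; let s denote this solubility.
Ksp = [Tl⁺]^2[CrO₄²⁻] = (2s)^2 · s = 4s^3
Ksp = 4 × (6.860×10⁻⁵)^3 = 1.3×10⁻¹²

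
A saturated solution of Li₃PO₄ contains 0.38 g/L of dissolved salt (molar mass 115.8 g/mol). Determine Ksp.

s = (0.38 g L⁻¹)/(115.8 g mol⁻¹) = 3.282×10⁻³ M
Li₃PO₄(s) ⇌ 3 Li⁺(aq) + PO₄³⁻(aq)
With molar solubility s: [Li⁺] = 3s, [PO₄³⁻] = s.
Ksp = [Li⁺]^3[PO₄³⁻] = (3s)^3 · s = 27s^4
Ksp = 27 × (3.282×10⁻³)^4 = 3.1×10⁻⁹

Ksp = 3.1×10⁻⁹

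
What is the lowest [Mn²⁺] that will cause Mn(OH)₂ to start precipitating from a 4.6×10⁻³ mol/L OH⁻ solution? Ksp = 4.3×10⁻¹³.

A salt starts to precipitate once the ion product Q reaches its Ksp.
Mn(OH)₂(s) ⇌ Mn²⁺(aq) + 2 OH⁻(aq)
Ksp = [Mn²⁺][OH⁻]^2 = [Mn²⁺](4.6×10⁻³)^2
[Mn²⁺] = 4.3×10⁻¹³ / (4.6×10⁻³)^2 = 2.0×10⁻⁸
[Mn²⁺] = 2.0×10⁻⁸ mol/L

2.0×10⁻⁸ M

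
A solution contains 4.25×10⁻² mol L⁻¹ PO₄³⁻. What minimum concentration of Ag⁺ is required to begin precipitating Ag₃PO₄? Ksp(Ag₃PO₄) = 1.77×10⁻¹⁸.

3.47×10⁻⁶ M

The threshold for precipitation is Q = Ksp.
Ag₃PO₄(s) ⇌ 3 Ag⁺(aq) + PO₄³⁻(aq)
Ksp = [Ag⁺]^3[PO₄³⁻] = [Ag⁺]^3(4.25×10⁻²)
[Ag⁺]^3 = 1.77×10⁻¹⁸ / (4.25×10⁻²) = 4.16×10⁻¹⁷
[Ag⁺] = 3.47×10⁻⁶ mol L⁻¹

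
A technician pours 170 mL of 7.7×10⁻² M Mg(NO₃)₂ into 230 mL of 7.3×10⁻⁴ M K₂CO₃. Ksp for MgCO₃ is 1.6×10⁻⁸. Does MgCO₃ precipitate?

Yes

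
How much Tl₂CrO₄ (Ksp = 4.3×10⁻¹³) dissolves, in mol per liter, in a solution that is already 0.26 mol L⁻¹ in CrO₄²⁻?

Tl₂CrO₄(s) ⇌ 2 Tl⁺(aq) + CrO₄²⁻(aq)
CrO₄²⁻ is already present at 0.26 mol L⁻¹. If s mol/L of Tl₂CrO₄ dissolves, [Tl⁺] = 2s while [CrO₄²⁻] ≈ 0.26 mol L⁻¹.
Ksp = [Tl⁺]^2[CrO₄²⁻] = (2s)^2(0.26)
(2s)^2 = 4.3×10⁻¹³ / (0.26) = 1.7×10⁻¹²
s = 6.4×10⁻⁷ mol L⁻¹

6.4×10⁻⁷ M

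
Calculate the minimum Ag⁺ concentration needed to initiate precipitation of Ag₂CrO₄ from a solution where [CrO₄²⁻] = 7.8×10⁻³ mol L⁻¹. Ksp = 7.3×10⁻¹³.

9.7×10⁻⁶ M

Each salt precipitates once Q = Ksp for that salt.
Ag₂CrO₄(s) ⇌ 2 Ag⁺(aq) + CrO₄²⁻(aq)
Ksp = [Ag⁺]^2[CrO₄²⁻] = [Ag⁺]^2(7.8×10⁻³)
[Ag⁺]^2 = 7.3×10⁻¹³ / (7.8×10⁻³) = 9.4×10⁻¹¹
[Ag⁺] = 9.7×10⁻⁶ mol L⁻¹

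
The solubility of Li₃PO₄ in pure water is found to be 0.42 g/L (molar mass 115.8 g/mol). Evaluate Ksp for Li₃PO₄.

Convert to molarity: s = 0.42 / 115.8 = 3.627×10⁻³ mol/L
Li₃PO₄(s) ⇌ 3 Li⁺(aq) + PO₄³⁻(aq)
For each mole of Li₃PO₄ that dissolves per liter, [Li⁺] = 3s and [PO₄³⁻] = s; let s denote this solubility.
Ksp = [Li⁺]^3[PO₄³⁻] = (3s)^3 · s = 27s^4
Ksp = 27 × (3.627×10⁻³)^4 = 4.7×10⁻⁹

Ksp = 4.7×10⁻⁹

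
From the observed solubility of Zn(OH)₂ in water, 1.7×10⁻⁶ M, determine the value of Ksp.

Ksp = 2.0×10⁻¹⁷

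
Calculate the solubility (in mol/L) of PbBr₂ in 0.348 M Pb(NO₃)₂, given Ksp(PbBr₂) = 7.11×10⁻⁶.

PbBr₂(s) ⇌ Pb²⁺(aq) + 2 Br⁻(aq)
Pb²⁺ is already present at 0.348 M. If s mol/L of PbBr₂ dissolves, [Br⁻] = 2s while [Pb²⁺] ≈ 0.348 M.
Ksp = [Pb²⁺][Br⁻]^2 = (0.348)(2s)^2
(2s)^2 = 7.11×10⁻⁶ / (0.348) = 2.04×10⁻⁵
s = 2.26×10⁻³ M

2.26×10⁻³ M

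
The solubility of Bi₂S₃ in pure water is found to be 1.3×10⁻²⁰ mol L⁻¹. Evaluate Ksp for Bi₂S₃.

Bi₂S₃(s) ⇌ 2 Bi³⁺(aq) + 3 S²⁻(aq)
Let s be the molar solubility. Then [Bi³⁺] = 2s and [S²⁻] = 3s.
Ksp = [Bi³⁺]^2[S²⁻]^3 = (2s)^2 · (3s)^3 = 108s^5
Ksp = 108 × (1.3×10⁻²⁰)^5 = 4.0×10⁻⁹⁸

Ksp = 4.0×10⁻⁹⁸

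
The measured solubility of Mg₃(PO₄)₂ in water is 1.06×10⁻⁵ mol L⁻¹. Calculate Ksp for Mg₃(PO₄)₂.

Mg₃(PO₄)₂(s) ⇌ 3 Mg²⁺(aq) + 2 PO₄³⁻(aq)
Call the molar solubility s, so that [Mg²⁺] = 3s and [PO₄³⁻] = 2s.
Ksp = [Mg²⁺]^3[PO₄³⁻]^2 = (3s)^3 · (2s)^2 = 108s^5
Ksp = 108 × (1.06×10⁻⁵)^5 = 1.45×10⁻²³

Ksp = 1.45×10⁻²³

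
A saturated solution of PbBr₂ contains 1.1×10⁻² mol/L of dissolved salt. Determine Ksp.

Ksp = 5.3×10⁻⁶

PbBr₂(s) ⇌ Pb²⁺(aq) + 2 Br⁻(aq)
With molar solubility s: [Pb²⁺] = s, [Br⁻] = 2s.
Ksp = [Pb²⁺][Br⁻]^2 = s · (2s)^2 = 4s^3
Ksp = 4 × (1.1×10⁻²)^3 = 5.3×10⁻⁶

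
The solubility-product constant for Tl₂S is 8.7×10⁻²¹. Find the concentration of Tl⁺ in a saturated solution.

Tl₂S(s) ⇌ 2 Tl⁺(aq) + S²⁻(aq)
For each mole of Tl₂S that dissolves per liter, [Tl⁺] = 2s and [S²⁻] = s; let s denote this solubility.
Ksp = [Tl⁺]^2[S²⁻] = (2s)^2 · s = 4s^3 = 8.7×10⁻²¹
s = 1.3×10⁻⁷ mol L⁻¹
[Tl⁺] = 2s = 2.6×10⁻⁷ mol L⁻¹

2.6×10⁻⁷ M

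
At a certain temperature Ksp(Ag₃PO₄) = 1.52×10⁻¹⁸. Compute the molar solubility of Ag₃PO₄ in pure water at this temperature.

1.54×10⁻⁵ M

Ag₃PO₄(s) ⇌ 3 Ag⁺(aq) + PO₄³⁻(aq)
With molar solubility s: [Ag⁺] = 3s, [PO₄³⁻] = s.
Ksp = [Ag⁺]^3[PO₄³⁻] = (3s)^3 · s = 27s^4
27s^4 = 1.52×10⁻¹⁸  ⇒  s^4 = 5.63×10⁻²⁰
Taking the 4th root, s = 1.54×10⁻⁵ mol L⁻¹.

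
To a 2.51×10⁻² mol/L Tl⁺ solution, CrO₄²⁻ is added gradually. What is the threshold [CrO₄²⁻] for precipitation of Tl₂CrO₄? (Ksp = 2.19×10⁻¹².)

3.48×10⁻⁹ M

A salt starts to precipitate once the ion product Q reaches its Ksp.
Tl₂CrO₄(s) ⇌ 2 Tl⁺(aq) + CrO₄²⁻(aq)
Ksp = [Tl⁺]^2[CrO₄²⁻] = [CrO₄²⁻](2.51×10⁻²)^2
[CrO₄²⁻] = 2.19×10⁻¹² / (2.51×10⁻²)^2 = 3.48×10⁻⁹
[CrO₄²⁻] = 3.48×10⁻⁹ mol/L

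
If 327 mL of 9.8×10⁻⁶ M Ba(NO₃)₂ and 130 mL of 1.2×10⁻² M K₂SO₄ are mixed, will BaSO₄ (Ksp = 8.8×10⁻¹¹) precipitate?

Yes

Total volume after mixing = 327 + 130 = 457 mL.
[Ba²⁺] = (9.8×10⁻⁶)(327)/457 = 7.0×10⁻⁶ M
[SO₄²⁻] = (1.2×10⁻²)(130)/457 = 3.4×10⁻³ M
Q = [Ba²⁺][SO₄²⁻] = 2.4×10⁻⁸
Because Q > Ksp (2.4×10⁻⁸ vs 8.8×10⁻¹¹), a precipitate of BaSO₄ forms.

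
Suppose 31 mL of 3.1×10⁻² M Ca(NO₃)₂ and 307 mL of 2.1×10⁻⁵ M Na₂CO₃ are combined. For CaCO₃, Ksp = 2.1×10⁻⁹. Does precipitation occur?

Yes

Total volume after mixing = 31 + 307 = 338 mL.
[Ca²⁺] = (3.1×10⁻²)(31)/338 = 2.8×10⁻³ M
[CO₃²⁻] = (2.1×10⁻⁵)(307)/338 = 1.9×10⁻⁵ M
Q = [Ca²⁺][CO₃²⁻] = 5.4×10⁻⁸
Q = 5.4×10⁻⁸ > Ksp = 2.1×10⁻⁹, so the solution is supersaturated and CaCO₃ precipitates.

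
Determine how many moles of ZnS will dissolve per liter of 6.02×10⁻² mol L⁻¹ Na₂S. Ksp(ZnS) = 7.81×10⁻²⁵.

1.30×10⁻²³ M

ZnS(s) ⇌ Zn²⁺(aq) + S²⁻(aq)
S²⁻ is already present at 6.02×10⁻² mol L⁻¹. If s mol/L of ZnS dissolves, [Zn²⁺] = s while [S²⁻] ≈ 6.02×10⁻² mol L⁻¹.
Ksp = [Zn²⁺][S²⁻] = s(6.02×10⁻²)
s = 7.81×10⁻²⁵ / (6.02×10⁻²) = 1.30×10⁻²³
s = 1.30×10⁻²³ mol L⁻¹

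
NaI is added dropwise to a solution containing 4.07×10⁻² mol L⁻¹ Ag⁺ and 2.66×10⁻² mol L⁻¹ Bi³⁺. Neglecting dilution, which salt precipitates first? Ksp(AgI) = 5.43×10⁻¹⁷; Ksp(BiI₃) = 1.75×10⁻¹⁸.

Each salt precipitates once Q = Ksp for that salt.
For AgI: [I⁻] = (Ksp/[Ag⁺]) = 1.33×10⁻¹⁵ mol L⁻¹
For BiI₃: [I⁻] = (Ksp/[Bi³⁺])^(1/3) = 4.04×10⁻⁶ mol L⁻¹
Since AgI needs less I⁻ to reach saturation, it precipitates first.

AgI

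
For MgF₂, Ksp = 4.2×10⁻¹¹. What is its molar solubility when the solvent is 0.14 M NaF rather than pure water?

MgF₂(s) ⇌ Mg²⁺(aq) + 2 F⁻(aq)
F⁻ is already present at 0.14 M. If s mol/L of MgF₂ dissolves, [Mg²⁺] = s while [F⁻] ≈ 0.14 M.
Ksp = [Mg²⁺][F⁻]^2 = s(0.14)^2
s = 4.2×10⁻¹¹ / (0.14)^2 = 2.1×10⁻⁹
s = 2.1×10⁻⁹ M

2.1×10⁻⁹ M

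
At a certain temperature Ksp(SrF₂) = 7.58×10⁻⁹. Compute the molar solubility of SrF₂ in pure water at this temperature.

1.24×10⁻³ M

SrF₂(s) ⇌ Sr²⁺(aq) + 2 F⁻(aq)
If s mol/L of SrF₂ dissolves, [Sr²⁺] = s and [F⁻] = 2s.
Ksp = [Sr²⁺][F⁻]^2 = s · (2s)^2 = 4s^3
4s^3 = 7.58×10⁻⁹  ⇒  s^3 = 1.90×10⁻⁹
Taking the 3rd root, s = 1.24×10⁻³ mol/L.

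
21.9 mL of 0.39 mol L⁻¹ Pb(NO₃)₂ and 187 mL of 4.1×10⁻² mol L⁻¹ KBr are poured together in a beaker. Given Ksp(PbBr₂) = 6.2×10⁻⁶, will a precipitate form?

Yes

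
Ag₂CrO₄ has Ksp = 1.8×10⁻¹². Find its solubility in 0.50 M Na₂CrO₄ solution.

9.5×10⁻⁷ M

Ag₂CrO₄(s) ⇌ 2 Ag⁺(aq) + CrO₄²⁻(aq)
With CrO₄²⁻ already at 0.50 M and s small, take [CrO₄²⁻] ≈ 0.50 M and [Ag⁺] = 2s.
Ksp = [Ag⁺]^2[CrO₄²⁻] = (2s)^2(0.50)
(2s)^2 = 1.8×10⁻¹² / (0.50) = 3.6×10⁻¹²
s = 9.5×10⁻⁷ M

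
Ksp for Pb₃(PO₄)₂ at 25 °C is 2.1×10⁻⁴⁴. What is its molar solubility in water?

7.2×10⁻¹⁰ M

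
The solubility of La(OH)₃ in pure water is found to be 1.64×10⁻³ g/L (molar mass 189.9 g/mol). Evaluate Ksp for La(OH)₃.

s = (1.64×10⁻³ g L⁻¹)/(189.9 g mol⁻¹) = 8.6361×10⁻⁶ M
La(OH)₃(s) ⇌ La³⁺(aq) + 3 OH⁻(aq)
Let s be the molar solubility. Then [La³⁺] = s and [OH⁻] = 3s.
Ksp = [La³⁺][OH⁻]^3 = s · (3s)^3 = 27s^4
Ksp = 27 × (8.6361×10⁻⁶)^4 = 1.50×10⁻¹⁹

Ksp = 1.50×10⁻¹⁹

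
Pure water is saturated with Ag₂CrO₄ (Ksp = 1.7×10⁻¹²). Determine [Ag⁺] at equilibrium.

Ag₂CrO₄(s) ⇌ 2 Ag⁺(aq) + CrO₄²⁻(aq)
If s mol/L of Ag₂CrO₄ dissolves, [Ag⁺] = 2s and [CrO₄²⁻] = s.
Ksp = [Ag⁺]^2[CrO₄²⁻] = (2s)^2 · s = 4s^3 = 1.7×10⁻¹²
s = 7.5×10⁻⁵ M
[Ag⁺] = 2s = 1.5×10⁻⁴ M

1.5×10⁻⁴ M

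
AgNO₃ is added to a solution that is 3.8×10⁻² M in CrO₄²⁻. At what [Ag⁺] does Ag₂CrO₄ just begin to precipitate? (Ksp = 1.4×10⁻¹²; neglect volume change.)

Precipitation of each salt begins when its ion product equals Ksp.
Ag₂CrO₄(s) ⇌ 2 Ag⁺(aq) + CrO₄²⁻(aq)
Ksp = [Ag⁺]^2[CrO₄²⁻] = [Ag⁺]^2(3.8×10⁻²)
[Ag⁺]^2 = 1.4×10⁻¹² / (3.8×10⁻²) = 3.7×10⁻¹¹
[Ag⁺] = 6.1×10⁻⁶ M

6.1×10⁻⁶ M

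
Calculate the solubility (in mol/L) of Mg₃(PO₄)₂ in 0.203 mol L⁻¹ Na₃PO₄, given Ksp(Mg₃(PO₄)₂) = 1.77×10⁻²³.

2.52×10⁻⁸ M

Mg₃(PO₄)₂(s) ⇌ 3 Mg²⁺(aq) + 2 PO₄³⁻(aq)
With PO₄³⁻ already at 0.203 mol L⁻¹ and s small, take [PO₄³⁻] ≈ 0.203 mol L⁻¹ and [Mg²⁺] = 3s.
Ksp = [Mg²⁺]^3[PO₄³⁻]^2 = (3s)^3(0.203)^2
(3s)^3 = 1.77×10⁻²³ / (0.203)^2 = 4.30×10⁻²²
s = 2.52×10⁻⁸ mol L⁻¹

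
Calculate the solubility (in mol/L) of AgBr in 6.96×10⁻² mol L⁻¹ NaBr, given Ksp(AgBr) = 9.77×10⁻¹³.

1.40×10⁻¹¹ M

AgBr(s) ⇌ Ag⁺(aq) + Br⁻(aq)
Let s be the solubility of AgBr here. The common ion gives [Br⁻] ≈ 6.96×10⁻² mol L⁻¹, and [Ag⁺] = s.
Ksp = [Ag⁺][Br⁻] = s(6.96×10⁻²)
s = 9.77×10⁻¹³ / (6.96×10⁻²) = 1.40×10⁻¹¹
s = 1.40×10⁻¹¹ mol L⁻¹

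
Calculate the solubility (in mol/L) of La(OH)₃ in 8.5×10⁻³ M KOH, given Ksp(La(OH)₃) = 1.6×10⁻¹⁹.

2.6×10⁻¹³ M

La(OH)₃(s) ⇌ La³⁺(aq) + 3 OH⁻(aq)
The solution already contains OH⁻ at 8.5×10⁻³ M. Let s be the molar solubility of La(OH)₃.
[OH⁻] ≈ 8.5×10⁻³ M (common ion dominates); [La³⁺] = s.
Ksp = [La³⁺][OH⁻]^3 = s(8.5×10⁻³)^3
s = 1.6×10⁻¹⁹ / (8.5×10⁻³)^3 = 2.6×10⁻¹³
s = 2.6×10⁻¹³ M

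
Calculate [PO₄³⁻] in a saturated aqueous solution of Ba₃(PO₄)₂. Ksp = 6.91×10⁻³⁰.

1.15×10⁻⁶ M

Ba₃(PO₄)₂(s) ⇌ 3 Ba²⁺(aq) + 2 PO₄³⁻(aq)
With molar solubility s: [Ba²⁺] = 3s, [PO₄³⁻] = 2s.
Ksp = [Ba²⁺]^3[PO₄³⁻]^2 = (3s)^3 · (2s)^2 = 108s^5 = 6.91×10⁻³⁰
s = 5.77×10⁻⁷ mol/L
[PO₄³⁻] = 2s = 1.15×10⁻⁶ mol/L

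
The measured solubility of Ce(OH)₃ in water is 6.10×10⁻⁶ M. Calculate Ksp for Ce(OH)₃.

Ce(OH)₃(s) ⇌ Ce³⁺(aq) + 3 OH⁻(aq)
Let s be the molar solubility. Then [Ce³⁺] = s and [OH⁻] = 3s.
Ksp = [Ce³⁺][OH⁻]^3 = s · (3s)^3 = 27s^4
Ksp = 27 × (6.10×10⁻⁶)^4 = 3.74×10⁻²⁰

Ksp = 3.74×10⁻²⁰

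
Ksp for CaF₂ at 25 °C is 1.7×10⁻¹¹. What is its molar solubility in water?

CaF₂(s) ⇌ Ca²⁺(aq) + 2 F⁻(aq)
For each mole of CaF₂ that dissolves per liter, [Ca²⁺] = s and [F⁻] = 2s; let s denote this solubility.
Ksp = [Ca²⁺][F⁻]^2 = s · (2s)^2 = 4s^3
4s^3 = 1.7×10⁻¹¹  ⇒  s^3 = 4.3×10⁻¹²
s = 1.6×10⁻⁴ M

1.6×10⁻⁴ M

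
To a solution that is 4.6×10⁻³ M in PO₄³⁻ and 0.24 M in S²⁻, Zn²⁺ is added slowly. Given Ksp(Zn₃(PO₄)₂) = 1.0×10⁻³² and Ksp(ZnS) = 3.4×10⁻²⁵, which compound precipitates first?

ZnS

The threshold for precipitation is Q = Ksp.
For Zn₃(PO₄)₂: [Zn²⁺] = (Ksp/[PO₄³⁻]^2)^(1/3) = 7.8×10⁻¹⁰ M
For ZnS: [Zn²⁺] = (Ksp/[S²⁻]) = 1.4×10⁻²⁴ M
ZnS requires the lower [Zn²⁺], so it precipitates first.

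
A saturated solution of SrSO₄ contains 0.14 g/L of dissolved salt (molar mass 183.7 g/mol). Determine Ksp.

Ksp = 5.8×10⁻⁷

s = (0.14 g L⁻¹)/(183.7 g mol⁻¹) = 7.621×10⁻⁴ M
SrSO₄(s) ⇌ Sr²⁺(aq) + SO₄²⁻(aq)
If s mol/L of SrSO₄ dissolves, [Sr²⁺] = s and [SO₄²⁻] = s.
Ksp = [Sr²⁺][SO₄²⁻] = s · s = s^2
Ksp = (7.621×10⁻⁴)^2 = 5.8×10⁻⁷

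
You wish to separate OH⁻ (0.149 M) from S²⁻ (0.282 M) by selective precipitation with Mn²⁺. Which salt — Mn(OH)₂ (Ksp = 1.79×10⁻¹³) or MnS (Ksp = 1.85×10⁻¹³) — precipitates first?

MnS

Precipitation of each salt begins when its ion product equals Ksp.
For Mn(OH)₂: [Mn²⁺] = (Ksp/[OH⁻]^2) = 8.06×10⁻¹² M
For MnS: [Mn²⁺] = (Ksp/[S²⁻]) = 6.56×10⁻¹³ M
The smaller threshold [Mn²⁺] is reached first, so MnS precipitates first.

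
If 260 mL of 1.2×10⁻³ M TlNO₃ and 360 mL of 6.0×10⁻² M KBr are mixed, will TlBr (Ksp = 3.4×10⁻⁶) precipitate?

Total volume after mixing = 260 + 360 = 620 mL.
[Tl⁺] = (1.2×10⁻³)(260)/620 = 5.0×10⁻⁴ M
[Br⁻] = (6.0×10⁻²)(360)/620 = 3.5×10⁻² M
Q = [Tl⁺][Br⁻] = 1.8×10⁻⁵
Q = 1.8×10⁻⁵ > Ksp = 3.4×10⁻⁶, so the solution is supersaturated and TlBr precipitates.

Yes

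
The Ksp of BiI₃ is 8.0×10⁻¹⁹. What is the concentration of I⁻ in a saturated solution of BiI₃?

3.9×10⁻⁵ M

BiI₃(s) ⇌ Bi³⁺(aq) + 3 I⁻(aq)
With molar solubility s: [Bi³⁺] = s, [I⁻] = 3s.
Ksp = [Bi³⁺][I⁻]^3 = s · (3s)^3 = 27s^4 = 8.0×10⁻¹⁹
s = 1.3×10⁻⁵ mol/L
[I⁻] = 3s = 3.9×10⁻⁵ mol/L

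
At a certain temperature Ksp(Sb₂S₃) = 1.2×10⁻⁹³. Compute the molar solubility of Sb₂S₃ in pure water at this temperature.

1.0×10⁻¹⁹ M

Sb₂S₃(s) ⇌ 2 Sb³⁺(aq) + 3 S²⁻(aq)
Call the molar solubility s, so that [Sb³⁺] = 2s and [S²⁻] = 3s.
Ksp = [Sb³⁺]^2[S²⁻]^3 = (2s)^2 · (3s)^3 = 108s^5
108s^5 = 1.2×10⁻⁹³  ⇒  s^5 = 1.1×10⁻⁹⁵
s = 1.0×10⁻¹⁹ mol/L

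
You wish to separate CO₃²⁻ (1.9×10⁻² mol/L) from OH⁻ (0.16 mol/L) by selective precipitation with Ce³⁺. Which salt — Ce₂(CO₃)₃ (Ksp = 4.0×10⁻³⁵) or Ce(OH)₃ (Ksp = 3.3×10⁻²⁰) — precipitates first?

Precipitation of each salt begins when its ion product equals Ksp.
For Ce₂(CO₃)₃: [Ce³⁺] = (Ksp/[CO₃²⁻]^3)^(1/2) = 2.4×10⁻¹⁵ mol/L
For Ce(OH)₃: [Ce³⁺] = (Ksp/[OH⁻]^3) = 8.1×10⁻¹⁸ mol/L
Ce(OH)₃ requires the lower [Ce³⁺], so it precipitates first.

Ce(OH)₃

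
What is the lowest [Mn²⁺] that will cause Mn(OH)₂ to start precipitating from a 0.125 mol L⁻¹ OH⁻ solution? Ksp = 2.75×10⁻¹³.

1.76×10⁻¹¹ M

A salt starts to precipitate once the ion product Q reaches its Ksp.
Mn(OH)₂(s) ⇌ Mn²⁺(aq) + 2 OH⁻(aq)
Ksp = [Mn²⁺][OH⁻]^2 = [Mn²⁺](0.125)^2
[Mn²⁺] = 2.75×10⁻¹³ / (0.125)^2 = 1.76×10⁻¹¹
[Mn²⁺] = 1.76×10⁻¹¹ mol L⁻¹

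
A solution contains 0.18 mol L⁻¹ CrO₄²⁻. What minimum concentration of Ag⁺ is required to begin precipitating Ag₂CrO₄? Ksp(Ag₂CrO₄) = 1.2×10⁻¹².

2.6×10⁻⁶ M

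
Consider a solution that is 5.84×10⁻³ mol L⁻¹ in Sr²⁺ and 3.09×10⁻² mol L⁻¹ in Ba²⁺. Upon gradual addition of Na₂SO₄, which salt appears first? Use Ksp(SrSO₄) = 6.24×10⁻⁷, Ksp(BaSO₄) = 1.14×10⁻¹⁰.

BaSO₄

A salt starts to precipitate once the ion product Q reaches its Ksp.
For SrSO₄: [SO₄²⁻] = (Ksp/[Sr²⁺]) = 1.07×10⁻⁴ mol L⁻¹
For BaSO₄: [SO₄²⁻] = (Ksp/[Ba²⁺]) = 3.69×10⁻⁹ mol L⁻¹
The smaller threshold [SO₄²⁻] is reached first, so BaSO₄ precipitates first.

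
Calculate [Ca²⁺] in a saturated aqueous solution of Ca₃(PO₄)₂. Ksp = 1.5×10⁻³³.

Ca₃(PO₄)₂(s) ⇌ 3 Ca²⁺(aq) + 2 PO₄³⁻(aq)
Let s be the molar solubility. Then [Ca²⁺] = 3s and [PO₄³⁻] = 2s.
Ksp = [Ca²⁺]^3[PO₄³⁻]^2 = (3s)^3 · (2s)^2 = 108s^5 = 1.5×10⁻³³
s = 1.1×10⁻⁷ M
[Ca²⁺] = 3s = 3.2×10⁻⁷ M

3.2×10⁻⁷ M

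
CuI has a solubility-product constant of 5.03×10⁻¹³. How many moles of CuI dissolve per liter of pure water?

7.09×10⁻⁷ M

CuI(s) ⇌ Cu⁺(aq) + I⁻(aq)
Call the molar solubility s, so that [Cu⁺] = s and [I⁻] = s.
Ksp = [Cu⁺][I⁻] = s · s = s^2
s^2 = 5.03×10⁻¹³
Taking the 2nd root, s = 7.09×10⁻⁷ mol/L.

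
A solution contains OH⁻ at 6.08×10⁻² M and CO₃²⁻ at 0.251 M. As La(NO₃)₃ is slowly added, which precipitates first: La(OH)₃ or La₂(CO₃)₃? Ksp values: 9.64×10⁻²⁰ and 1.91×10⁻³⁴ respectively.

La₂(CO₃)₃

Each salt precipitates once Q = Ksp for that salt.
For La(OH)₃: [La³⁺] = (Ksp/[OH⁻]^3) = 4.29×10⁻¹⁶ M
For La₂(CO₃)₃: [La³⁺] = (Ksp/[CO₃²⁻]^3)^(1/2) = 1.10×10⁻¹⁶ M
The smaller threshold [La³⁺] is reached first, so La₂(CO₃)₃ precipitates first.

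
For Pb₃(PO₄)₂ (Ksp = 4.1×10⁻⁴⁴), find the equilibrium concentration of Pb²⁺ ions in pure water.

2.5×10⁻⁹ M

Pb₃(PO₄)₂(s) ⇌ 3 Pb²⁺(aq) + 2 PO₄³⁻(aq)
Call the molar solubility s, so that [Pb²⁺] = 3s and [PO₄³⁻] = 2s.
Ksp = [Pb²⁺]^3[PO₄³⁻]^2 = (3s)^3 · (2s)^2 = 108s^5 = 4.1×10⁻⁴⁴
s = 8.2×10⁻¹⁰ mol L⁻¹
[Pb²⁺] = 3s = 2.5×10⁻⁹ mol L⁻¹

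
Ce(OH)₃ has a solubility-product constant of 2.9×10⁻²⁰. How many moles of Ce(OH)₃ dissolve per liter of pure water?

Ce(OH)₃(s) ⇌ Ce³⁺(aq) + 3 OH⁻(aq)
If s mol/L of Ce(OH)₃ dissolves, [Ce³⁺] = s and [OH⁻] = 3s.
Ksp = [Ce³⁺][OH⁻]^3 = s · (3s)^3 = 27s^4
27s^4 = 2.9×10⁻²⁰  ⇒  s^4 = 1.1×10⁻²¹
s = (1.1×10⁻²¹)^(1/4) = 5.7×10⁻⁶ mol/L

5.7×10⁻⁶ M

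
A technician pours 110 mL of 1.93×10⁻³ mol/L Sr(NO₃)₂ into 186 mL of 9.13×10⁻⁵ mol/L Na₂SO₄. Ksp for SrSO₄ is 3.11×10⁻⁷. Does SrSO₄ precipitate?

After mixing, V = 110 mL + 186 mL = 296 mL.
[Sr²⁺] = (1.93×10⁻³)(110)/296 = 7.17×10⁻⁴ mol/L
[SO₄²⁻] = (9.13×10⁻⁵)(186)/296 = 5.74×10⁻⁵ mol/L
Q = [Sr²⁺][SO₄²⁻] = 4.11×10⁻⁸
Q = 4.11×10⁻⁸ < Ksp = 3.11×10⁻⁷, so the solution is unsaturated and no precipitate forms.

No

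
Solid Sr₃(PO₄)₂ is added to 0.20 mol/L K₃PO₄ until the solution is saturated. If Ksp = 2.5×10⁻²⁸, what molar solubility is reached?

Sr₃(PO₄)₂(s) ⇌ 3 Sr²⁺(aq) + 2 PO₄³⁻(aq)
The solution already contains PO₄³⁻ at 0.20 mol/L. Let s be the molar solubility of Sr₃(PO₄)₂.
[PO₄³⁻] ≈ 0.20 mol/L (common ion dominates); [Sr²⁺] = 3s.
Ksp = [Sr²⁺]^3[PO₄³⁻]^2 = (3s)^3(0.20)^2
(3s)^3 = 2.5×10⁻²⁸ / (0.20)^2 = 6.3×10⁻²⁷
s = 6.1×10⁻¹⁰ mol/L

6.1×10⁻¹⁰ M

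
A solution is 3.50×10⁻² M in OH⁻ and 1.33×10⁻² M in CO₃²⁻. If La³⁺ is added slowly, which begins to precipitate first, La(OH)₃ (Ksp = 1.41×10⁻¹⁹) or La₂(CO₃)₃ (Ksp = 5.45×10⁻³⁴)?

La(OH)₃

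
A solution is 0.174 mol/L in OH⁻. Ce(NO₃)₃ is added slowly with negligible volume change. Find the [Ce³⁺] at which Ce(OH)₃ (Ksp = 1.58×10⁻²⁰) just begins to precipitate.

The threshold for precipitation is Q = Ksp.
Ce(OH)₃(s) ⇌ Ce³⁺(aq) + 3 OH⁻(aq)
Ksp = [Ce³⁺][OH⁻]^3 = [Ce³⁺](0.174)^3
[Ce³⁺] = 1.58×10⁻²⁰ / (0.174)^3 = 3.00×10⁻¹⁸
[Ce³⁺] = 3.00×10⁻¹⁸ mol/L

3.00×10⁻¹⁸ M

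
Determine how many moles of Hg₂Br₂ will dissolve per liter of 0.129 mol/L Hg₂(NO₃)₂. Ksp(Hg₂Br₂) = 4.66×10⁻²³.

Hg₂Br₂(s) ⇌ Hg₂²⁺(aq) + 2 Br⁻(aq)
With Hg₂²⁺ already at 0.129 mol/L and s small, take [Hg₂²⁺] ≈ 0.129 mol/L and [Br⁻] = 2s.
Ksp = [Hg₂²⁺][Br⁻]^2 = (0.129)(2s)^2
(2s)^2 = 4.66×10⁻²³ / (0.129) = 3.61×10⁻²²
s = 9.50×10⁻¹² mol/L

9.50×10⁻¹² M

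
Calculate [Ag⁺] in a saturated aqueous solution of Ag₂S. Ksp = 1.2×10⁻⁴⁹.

6.2×10⁻¹⁷ M

Ag₂S(s) ⇌ 2 Ag⁺(aq) + S²⁻(aq)
If s mol/L of Ag₂S dissolves, [Ag⁺] = 2s and [S²⁻] = s.
Ksp = [Ag⁺]^2[S²⁻] = (2s)^2 · s = 4s^3 = 1.2×10⁻⁴⁹
s = 3.1×10⁻¹⁷ mol L⁻¹
[Ag⁺] = 2s = 6.2×10⁻¹⁷ mol L⁻¹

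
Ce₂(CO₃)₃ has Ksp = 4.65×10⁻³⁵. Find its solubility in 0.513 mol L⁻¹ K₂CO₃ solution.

9.28×10⁻¹⁸ M

Ce₂(CO₃)₃(s) ⇌ 2 Ce³⁺(aq) + 3 CO₃²⁻(aq)
Let s be the solubility of Ce₂(CO₃)₃ here. The common ion gives [CO₃²⁻] ≈ 0.513 mol L⁻¹, and [Ce³⁺] = 2s.
Ksp = [Ce³⁺]^2[CO₃²⁻]^3 = (2s)^2(0.513)^3
(2s)^2 = 4.65×10⁻³⁵ / (0.513)^3 = 3.44×10⁻³⁴
s = 9.28×10⁻¹⁸ mol L⁻¹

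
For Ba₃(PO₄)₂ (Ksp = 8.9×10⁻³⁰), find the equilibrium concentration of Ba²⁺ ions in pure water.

Ba₃(PO₄)₂(s) ⇌ 3 Ba²⁺(aq) + 2 PO₄³⁻(aq)
If s mol/L of Ba₃(PO₄)₂ dissolves, [Ba²⁺] = 3s and [PO₄³⁻] = 2s.
Ksp = [Ba²⁺]^3[PO₄³⁻]^2 = (3s)^3 · (2s)^2 = 108s^5 = 8.9×10⁻³⁰
s = 6.1×10⁻⁷ mol L⁻¹
[Ba²⁺] = 3s = 1.8×10⁻⁶ mol L⁻¹

1.8×10⁻⁶ M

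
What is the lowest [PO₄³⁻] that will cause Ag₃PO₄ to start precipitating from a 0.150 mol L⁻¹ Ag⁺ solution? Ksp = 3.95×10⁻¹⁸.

Precipitation of each salt begins when its ion product equals Ksp.
Ag₃PO₄(s) ⇌ 3 Ag⁺(aq) + PO₄³⁻(aq)
Ksp = [Ag⁺]^3[PO₄³⁻] = [PO₄³⁻](0.150)^3
[PO₄³⁻] = 3.95×10⁻¹⁸ / (0.150)^3 = 1.17×10⁻¹⁵
[PO₄³⁻] = 1.17×10⁻¹⁵ mol L⁻¹

1.17×10⁻¹⁵ M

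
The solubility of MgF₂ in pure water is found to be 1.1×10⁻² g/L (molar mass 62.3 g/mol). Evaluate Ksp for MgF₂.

Ksp = 2.2×10⁻¹¹

Convert to molarity: s = 1.1×10⁻² / 62.3 = 1.766×10⁻⁴ mol/L
MgF₂(s) ⇌ Mg²⁺(aq) + 2 F⁻(aq)
Call the molar solubility s, so that [Mg²⁺] = s and [F⁻] = 2s.
Ksp = [Mg²⁺][F⁻]^2 = s · (2s)^2 = 4s^3
Ksp = 4 × (1.766×10⁻⁴)^3 = 2.2×10⁻¹¹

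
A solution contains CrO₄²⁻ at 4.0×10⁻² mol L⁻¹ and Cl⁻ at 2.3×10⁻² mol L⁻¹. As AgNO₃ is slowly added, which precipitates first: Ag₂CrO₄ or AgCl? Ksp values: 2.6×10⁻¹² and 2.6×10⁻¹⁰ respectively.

The threshold for precipitation is Q = Ksp.
For Ag₂CrO₄: [Ag⁺] = (Ksp/[CrO₄²⁻])^(1/2) = 8.1×10⁻⁶ mol L⁻¹
For AgCl: [Ag⁺] = (Ksp/[Cl⁻]) = 1.1×10⁻⁸ mol L⁻¹
The smaller threshold [Ag⁺] is reached first, so AgCl precipitates first.

AgCl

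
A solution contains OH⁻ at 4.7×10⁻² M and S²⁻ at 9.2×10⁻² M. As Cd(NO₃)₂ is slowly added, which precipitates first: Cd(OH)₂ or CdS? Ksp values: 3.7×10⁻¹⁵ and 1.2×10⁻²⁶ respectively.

A salt starts to precipitate once the ion product Q reaches its Ksp.
For Cd(OH)₂: [Cd²⁺] = (Ksp/[OH⁻]^2) = 1.7×10⁻¹² M
For CdS: [Cd²⁺] = (Ksp/[S²⁻]) = 1.3×10⁻²⁵ M
CdS requires the lower [Cd²⁺], so it precipitates first.

CdS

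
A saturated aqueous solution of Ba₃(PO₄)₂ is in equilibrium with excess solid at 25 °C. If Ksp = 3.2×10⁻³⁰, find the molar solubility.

Ba₃(PO₄)₂(s) ⇌ 3 Ba²⁺(aq) + 2 PO₄³⁻(aq)
Call the molar solubility s, so that [Ba²⁺] = 3s and [PO₄³⁻] = 2s.
Ksp = [Ba²⁺]^3[PO₄³⁻]^2 = (3s)^3 · (2s)^2 = 108s^5
108s^5 = 3.2×10⁻³⁰  ⇒  s^5 = 3.0×10⁻³²
s = 4.9×10⁻⁷ mol/L

4.9×10⁻⁷ M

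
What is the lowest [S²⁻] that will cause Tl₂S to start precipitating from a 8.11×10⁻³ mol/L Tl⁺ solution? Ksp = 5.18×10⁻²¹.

Precipitation of each salt begins when its ion product equals Ksp.
Tl₂S(s) ⇌ 2 Tl⁺(aq) + S²⁻(aq)
Ksp = [Tl⁺]^2[S²⁻] = [S²⁻](8.11×10⁻³)^2
[S²⁻] = 5.18×10⁻²¹ / (8.11×10⁻³)^2 = 7.88×10⁻¹⁷
[S²⁻] = 7.88×10⁻¹⁷ mol/L

7.88×10⁻¹⁷ M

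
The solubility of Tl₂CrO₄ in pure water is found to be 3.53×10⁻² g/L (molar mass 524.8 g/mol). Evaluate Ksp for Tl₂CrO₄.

Ksp = 1.22×10⁻¹²

Molar solubility s = (3.53×10⁻² g/L) / (524.8 g/mol) = 6.7264×10⁻⁵ mol/L
Tl₂CrO₄(s) ⇌ 2 Tl⁺(aq) + CrO₄²⁻(aq)
For each mole of Tl₂CrO₄ that dissolves per liter, [Tl⁺] = 2s and [CrO₄²⁻] = s; let s denote this solubility.
Ksp = [Tl⁺]^2[CrO₄²⁻] = (2s)^2 · s = 4s^3
Ksp = 4 × (6.7264×10⁻⁵)^3 = 1.22×10⁻¹²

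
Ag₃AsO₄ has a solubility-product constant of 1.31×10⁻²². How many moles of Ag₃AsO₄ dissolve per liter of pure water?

Ag₃AsO₄(s) ⇌ 3 Ag⁺(aq) + AsO₄³⁻(aq)
For each mole of Ag₃AsO₄ that dissolves per liter, [Ag⁺] = 3s and [AsO₄³⁻] = s; let s denote this solubility.
Ksp = [Ag⁺]^3[AsO₄³⁻] = (3s)^3 · s = 27s^4
27s^4 = 1.31×10⁻²²  ⇒  s^4 = 4.85×10⁻²⁴
s = 1.48×10⁻⁶ mol L⁻¹

1.48×10⁻⁶ M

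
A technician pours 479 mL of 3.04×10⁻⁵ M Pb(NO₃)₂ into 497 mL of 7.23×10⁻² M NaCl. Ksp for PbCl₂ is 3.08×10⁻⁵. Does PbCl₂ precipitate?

The combined volume is 976 mL.
[Pb²⁺] = (3.04×10⁻⁵)(479)/976 = 1.49×10⁻⁵ M
[Cl⁻] = (7.23×10⁻²)(497)/976 = 3.68×10⁻² M
Q = [Pb²⁺][Cl⁻]^2 = 2.02×10⁻⁸
Since Q (2.02×10⁻⁸) is less than Ksp (3.08×10⁻⁵), no PbCl₂ precipitates.

No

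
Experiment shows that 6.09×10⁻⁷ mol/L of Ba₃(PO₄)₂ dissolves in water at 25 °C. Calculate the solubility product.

Ba₃(PO₄)₂(s) ⇌ 3 Ba²⁺(aq) + 2 PO₄³⁻(aq)
Let s be the molar solubility. Then [Ba²⁺] = 3s and [PO₄³⁻] = 2s.
Ksp = [Ba²⁺]^3[PO₄³⁻]^2 = (3s)^3 · (2s)^2 = 108s^5
Ksp = 108 × (6.09×10⁻⁷)^5 = 9.05×10⁻³⁰

Ksp = 9.05×10⁻³⁰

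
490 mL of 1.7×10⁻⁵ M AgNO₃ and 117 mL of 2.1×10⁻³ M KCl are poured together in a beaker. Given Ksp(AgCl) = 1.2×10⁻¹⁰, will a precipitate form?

After mixing, V = 490 mL + 117 mL = 607 mL.
[Ag⁺] = (1.7×10⁻⁵)(490)/607 = 1.4×10⁻⁵ M
[Cl⁻] = (2.1×10⁻³)(117)/607 = 4.0×10⁻⁴ M
Q = [Ag⁺][Cl⁻] = 5.6×10⁻⁹
Q = 5.6×10⁻⁹ > Ksp = 1.2×10⁻¹⁰, so the solution is supersaturated and AgCl precipitates.

Yes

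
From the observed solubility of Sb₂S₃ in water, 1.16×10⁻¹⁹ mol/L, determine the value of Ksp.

Sb₂S₃(s) ⇌ 2 Sb³⁺(aq) + 3 S²⁻(aq)
Call the molar solubility s, so that [Sb³⁺] = 2s and [S²⁻] = 3s.
Ksp = [Sb³⁺]^2[S²⁻]^3 = (2s)^2 · (3s)^3 = 108s^5
Ksp = 108 × (1.16×10⁻¹⁹)^5 = 2.27×10⁻⁹³

Ksp = 2.27×10⁻⁹³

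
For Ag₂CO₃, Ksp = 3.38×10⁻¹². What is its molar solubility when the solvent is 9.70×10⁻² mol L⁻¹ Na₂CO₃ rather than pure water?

2.95×10⁻⁶ M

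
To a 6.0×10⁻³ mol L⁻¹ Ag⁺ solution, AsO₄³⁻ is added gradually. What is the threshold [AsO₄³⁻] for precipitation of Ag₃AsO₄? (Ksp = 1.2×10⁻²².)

5.6×10⁻¹⁶ M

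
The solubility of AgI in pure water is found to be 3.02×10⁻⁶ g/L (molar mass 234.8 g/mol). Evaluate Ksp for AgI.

Ksp = 1.65×10⁻¹⁶

s = (3.02×10⁻⁶ g L⁻¹)/(234.8 g mol⁻¹) = 1.2862×10⁻⁸ M
AgI(s) ⇌ Ag⁺(aq) + I⁻(aq)
With molar solubility s: [Ag⁺] = s, [I⁻] = s.
Ksp = [Ag⁺][I⁻] = s · s = s^2
Ksp = (1.2862×10⁻⁸)^2 = 1.65×10⁻¹⁶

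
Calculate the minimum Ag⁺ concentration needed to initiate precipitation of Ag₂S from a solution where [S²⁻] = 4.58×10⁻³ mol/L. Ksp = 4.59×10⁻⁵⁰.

Precipitation begins when Q = Ksp.
Ag₂S(s) ⇌ 2 Ag⁺(aq) + S²⁻(aq)
Ksp = [Ag⁺]^2[S²⁻] = [Ag⁺]^2(4.58×10⁻³)
[Ag⁺]^2 = 4.59×10⁻⁵⁰ / (4.58×10⁻³) = 1.00×10⁻⁴⁷
[Ag⁺] = 3.17×10⁻²⁴ mol/L

3.17×10⁻²⁴ M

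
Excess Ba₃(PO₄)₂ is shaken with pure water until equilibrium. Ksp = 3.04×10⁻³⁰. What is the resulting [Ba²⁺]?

1.47×10⁻⁶ M

Ba₃(PO₄)₂(s) ⇌ 3 Ba²⁺(aq) + 2 PO₄³⁻(aq)
With molar solubility s: [Ba²⁺] = 3s, [PO₄³⁻] = 2s.
Ksp = [Ba²⁺]^3[PO₄³⁻]^2 = (3s)^3 · (2s)^2 = 108s^5 = 3.04×10⁻³⁰
s = 4.90×10⁻⁷ M
[Ba²⁺] = 3s = 1.47×10⁻⁶ M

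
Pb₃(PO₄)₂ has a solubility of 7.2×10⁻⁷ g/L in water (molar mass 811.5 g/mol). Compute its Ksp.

Molar solubility s = (7.2×10⁻⁷ g/L) / (811.5 g/mol) = 8.872×10⁻¹⁰ mol/L
Pb₃(PO₄)₂(s) ⇌ 3 Pb²⁺(aq) + 2 PO₄³⁻(aq)
For each mole of Pb₃(PO₄)₂ that dissolves per liter, [Pb²⁺] = 3s and [PO₄³⁻] = 2s; let s denote this solubility.
Ksp = [Pb²⁺]^3[PO₄³⁻]^2 = (3s)^3 · (2s)^2 = 108s^5
Ksp = 108 × (8.872×10⁻¹⁰)^5 = 5.9×10⁻⁴⁴

Ksp = 5.9×10⁻⁴⁴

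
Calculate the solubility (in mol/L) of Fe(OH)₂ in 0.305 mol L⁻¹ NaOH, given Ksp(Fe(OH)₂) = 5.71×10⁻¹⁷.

6.14×10⁻¹⁶ M

Fe(OH)₂(s) ⇌ Fe²⁺(aq) + 2 OH⁻(aq)
OH⁻ is already present at 0.305 mol L⁻¹. If s mol/L of Fe(OH)₂ dissolves, [Fe²⁺] = s while [OH⁻] ≈ 0.305 mol L⁻¹.
Ksp = [Fe²⁺][OH⁻]^2 = s(0.305)^2
s = 5.71×10⁻¹⁷ / (0.305)^2 = 6.14×10⁻¹⁶
s = 6.14×10⁻¹⁶ mol L⁻¹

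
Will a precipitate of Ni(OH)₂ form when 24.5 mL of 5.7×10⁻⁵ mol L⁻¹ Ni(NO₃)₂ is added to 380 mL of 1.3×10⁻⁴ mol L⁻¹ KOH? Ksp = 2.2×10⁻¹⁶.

Yes

Total volume after mixing = 24.5 + 380 = 404.5 mL.
[Ni²⁺] = (5.7×10⁻⁵)(24.5)/404.5 = 3.5×10⁻⁶ mol L⁻¹
[OH⁻] = (1.3×10⁻⁴)(380)/404.5 = 1.2×10⁻⁴ mol L⁻¹
Q = [Ni²⁺][OH⁻]^2 = 5.1×10⁻¹⁴
Because Q > Ksp (5.1×10⁻¹⁴ vs 2.2×10⁻¹⁶), a precipitate of Ni(OH)₂ forms.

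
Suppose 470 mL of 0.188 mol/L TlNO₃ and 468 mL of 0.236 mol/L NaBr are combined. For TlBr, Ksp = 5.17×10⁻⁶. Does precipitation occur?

Yes

Total volume after mixing = 470 + 468 = 938 mL.
[Tl⁺] = (0.188)(470)/938 = 9.42×10⁻² mol/L
[Br⁻] = (0.236)(468)/938 = 0.118 mol/L
Q = [Tl⁺][Br⁻] = 1.11×10⁻²
Q = 1.11×10⁻² > Ksp = 5.17×10⁻⁶, so the solution is supersaturated and TlBr precipitates.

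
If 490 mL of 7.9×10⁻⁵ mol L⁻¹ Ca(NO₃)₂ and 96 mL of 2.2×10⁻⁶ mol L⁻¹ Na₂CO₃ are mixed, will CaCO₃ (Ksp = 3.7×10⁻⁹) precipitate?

No

The combined volume is 586 mL.
[Ca²⁺] = (7.9×10⁻⁵)(490)/586 = 6.6×10⁻⁵ mol L⁻¹
[CO₃²⁻] = (2.2×10⁻⁶)(96)/586 = 3.6×10⁻⁷ mol L⁻¹
Q = [Ca²⁺][CO₃²⁻] = 2.4×10⁻¹¹
Q < Ksp (2.4×10⁻¹¹ vs 3.7×10⁻⁹); the solution remains unsaturated and no precipitate forms.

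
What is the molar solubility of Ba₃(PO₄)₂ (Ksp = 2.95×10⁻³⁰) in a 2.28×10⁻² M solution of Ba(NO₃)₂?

Ba₃(PO₄)₂(s) ⇌ 3 Ba²⁺(aq) + 2 PO₄³⁻(aq)
Ba²⁺ is already present at 2.28×10⁻² M. If s mol/L of Ba₃(PO₄)₂ dissolves, [PO₄³⁻] = 2s while [Ba²⁺] ≈ 2.28×10⁻² M.
Ksp = [Ba²⁺]^3[PO₄³⁻]^2 = (2.28×10⁻²)^3(2s)^2
(2s)^2 = 2.95×10⁻³⁰ / (2.28×10⁻²)^3 = 2.49×10⁻²⁵
s = 2.49×10⁻¹³ M

2.49×10⁻¹³ M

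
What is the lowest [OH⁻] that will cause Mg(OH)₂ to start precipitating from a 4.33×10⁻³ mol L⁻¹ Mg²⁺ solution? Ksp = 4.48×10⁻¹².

3.22×10⁻⁵ M

The threshold for precipitation is Q = Ksp.
Mg(OH)₂(s) ⇌ Mg²⁺(aq) + 2 OH⁻(aq)
Ksp = [Mg²⁺][OH⁻]^2 = [OH⁻]^2(4.33×10⁻³)
[OH⁻]^2 = 4.48×10⁻¹² / (4.33×10⁻³) = 1.03×10⁻⁹
[OH⁻] = 3.22×10⁻⁵ mol L⁻¹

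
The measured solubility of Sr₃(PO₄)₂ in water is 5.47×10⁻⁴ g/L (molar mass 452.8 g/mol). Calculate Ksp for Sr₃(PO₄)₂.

Ksp = 2.78×10⁻²⁸

Molar solubility s = (5.47×10⁻⁴ g/L) / (452.8 g/mol) = 1.2080×10⁻⁶ mol/L
Sr₃(PO₄)₂(s) ⇌ 3 Sr²⁺(aq) + 2 PO₄³⁻(aq)
Let s be the molar solubility. Then [Sr²⁺] = 3s and [PO₄³⁻] = 2s.
Ksp = [Sr²⁺]^3[PO₄³⁻]^2 = (3s)^3 · (2s)^2 = 108s^5
Ksp = 108 × (1.2080×10⁻⁶)^5 = 2.78×10⁻²⁸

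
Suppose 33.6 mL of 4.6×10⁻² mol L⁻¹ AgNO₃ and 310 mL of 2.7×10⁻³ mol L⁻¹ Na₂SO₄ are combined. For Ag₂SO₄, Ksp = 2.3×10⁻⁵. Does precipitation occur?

The combined volume is 343.6 mL.
[Ag⁺] = (4.6×10⁻²)(33.6)/343.6 = 4.5×10⁻³ mol L⁻¹
[SO₄²⁻] = (2.7×10⁻³)(310)/343.6 = 2.4×10⁻³ mol L⁻¹
Q = [Ag⁺]^2[SO₄²⁻] = 4.9×10⁻⁸
Q = 4.9×10⁻⁸ < Ksp = 2.3×10⁻⁵, so the solution is unsaturated and no precipitate forms.

No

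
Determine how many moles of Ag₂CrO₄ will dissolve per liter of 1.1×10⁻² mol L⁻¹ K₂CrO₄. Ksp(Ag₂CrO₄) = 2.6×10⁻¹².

7.7×10⁻⁶ M

Ag₂CrO₄(s) ⇌ 2 Ag⁺(aq) + CrO₄²⁻(aq)
Let s be the solubility of Ag₂CrO₄ here. The common ion gives [CrO₄²⁻] ≈ 1.1×10⁻² mol L⁻¹, and [Ag⁺] = 2s.
Ksp = [Ag⁺]^2[CrO₄²⁻] = (2s)^2(1.1×10⁻²)
(2s)^2 = 2.6×10⁻¹² / (1.1×10⁻²) = 2.4×10⁻¹⁰
s = 7.7×10⁻⁶ mol L⁻¹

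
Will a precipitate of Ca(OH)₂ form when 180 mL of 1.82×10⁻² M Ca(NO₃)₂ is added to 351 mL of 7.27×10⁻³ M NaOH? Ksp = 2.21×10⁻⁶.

No

The combined volume is 531 mL.
[Ca²⁺] = (1.82×10⁻²)(180)/531 = 6.17×10⁻³ M
[OH⁻] = (7.27×10⁻³)(351)/531 = 4.81×10⁻³ M
Q = [Ca²⁺][OH⁻]^2 = 1.42×10⁻⁷
Q = 1.42×10⁻⁷ < Ksp = 2.21×10⁻⁶, so the solution is unsaturated and no precipitate forms.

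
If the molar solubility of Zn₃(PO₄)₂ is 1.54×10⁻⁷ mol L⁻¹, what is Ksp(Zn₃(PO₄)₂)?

Ksp = 9.35×10⁻³³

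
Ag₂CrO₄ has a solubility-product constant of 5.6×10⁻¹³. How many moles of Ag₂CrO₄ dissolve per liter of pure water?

5.2×10⁻⁵ M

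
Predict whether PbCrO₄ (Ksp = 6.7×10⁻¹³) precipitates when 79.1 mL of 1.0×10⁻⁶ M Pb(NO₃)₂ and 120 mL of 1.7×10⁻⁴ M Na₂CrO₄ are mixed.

The combined volume is 199.1 mL.
[Pb²⁺] = (1.0×10⁻⁶)(79.1)/199.1 = 4.0×10⁻⁷ M
[CrO₄²⁻] = (1.7×10⁻⁴)(120)/199.1 = 1.0×10⁻⁴ M
Q = [Pb²⁺][CrO₄²⁻] = 4.1×10⁻¹¹
Q = 4.1×10⁻¹¹ > Ksp = 6.7×10⁻¹³, so the solution is supersaturated and PbCrO₄ precipitates.

Yes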